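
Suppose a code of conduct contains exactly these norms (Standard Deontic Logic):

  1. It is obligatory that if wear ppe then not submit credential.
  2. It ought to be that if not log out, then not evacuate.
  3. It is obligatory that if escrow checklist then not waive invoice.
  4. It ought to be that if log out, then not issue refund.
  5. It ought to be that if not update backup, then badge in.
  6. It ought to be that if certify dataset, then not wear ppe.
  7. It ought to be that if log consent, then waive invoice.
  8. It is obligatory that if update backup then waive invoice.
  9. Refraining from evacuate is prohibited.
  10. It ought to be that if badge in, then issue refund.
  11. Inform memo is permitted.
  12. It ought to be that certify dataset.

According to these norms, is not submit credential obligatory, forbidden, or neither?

Premise 1 is O(wear_ppe → ¬submit_credential), but O(wear_ppe) is not derivable from the premises, so it does not yield O(¬submit_credential).
No premise or chain of K-axiom applications forces O(¬submit_credential), and none forces O(submit_credential). So ¬submit_credential is neither obligatory nor forbidden under these norms.

Neither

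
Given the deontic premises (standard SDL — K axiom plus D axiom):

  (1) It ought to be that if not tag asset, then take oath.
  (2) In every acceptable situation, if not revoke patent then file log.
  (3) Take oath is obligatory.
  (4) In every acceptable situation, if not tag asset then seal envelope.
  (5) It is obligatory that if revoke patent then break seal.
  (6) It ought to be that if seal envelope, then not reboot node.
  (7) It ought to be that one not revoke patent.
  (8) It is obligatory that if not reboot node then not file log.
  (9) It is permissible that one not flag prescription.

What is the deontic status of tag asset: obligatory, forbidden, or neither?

Obligatory

From premise 7 we have O(¬revoke_patent).
Applying K to premise 2 (O(¬revoke_patent → file_log)) and O(¬revoke_patent) yields O(file_log).
Premise 8 is O(¬reboot_node → ¬file_log); contrapositively O(file_log → reboot_node). Since O(file_log) holds, K gives O(reboot_node).
The contrapositive of premise 6 (O(seal_envelope → ¬reboot_node)) is O(reboot_node → ¬seal_envelope), and O(reboot_node) is already established, so O(¬seal_envelope).
Premise 4 is O(¬tag_asset → seal_envelope); contrapositively O(¬seal_envelope → tag_asset). Since O(¬seal_envelope) holds, K gives O(tag_asset).
Premises 1, 3, 5, 9 do not contribute to this derivation.
Hence tag_asset is obligatory.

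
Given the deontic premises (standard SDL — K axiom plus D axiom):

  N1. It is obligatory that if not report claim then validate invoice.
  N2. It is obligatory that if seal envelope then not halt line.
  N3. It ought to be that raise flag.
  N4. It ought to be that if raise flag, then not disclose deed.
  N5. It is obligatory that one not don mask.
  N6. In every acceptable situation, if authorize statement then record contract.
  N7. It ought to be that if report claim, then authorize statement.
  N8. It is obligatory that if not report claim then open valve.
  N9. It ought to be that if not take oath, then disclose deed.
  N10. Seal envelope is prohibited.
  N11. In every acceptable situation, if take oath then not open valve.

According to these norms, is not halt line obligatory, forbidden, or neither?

Premise 2 is O(seal_envelope → ¬halt_line), but O(seal_envelope) is not derivable from the premises, so it does not yield O(¬halt_line).
No premise or chain of K-axiom applications forces O(¬halt_line), and none forces O(halt_line). So ¬halt_line is neither obligatory nor forbidden under these norms.

Neither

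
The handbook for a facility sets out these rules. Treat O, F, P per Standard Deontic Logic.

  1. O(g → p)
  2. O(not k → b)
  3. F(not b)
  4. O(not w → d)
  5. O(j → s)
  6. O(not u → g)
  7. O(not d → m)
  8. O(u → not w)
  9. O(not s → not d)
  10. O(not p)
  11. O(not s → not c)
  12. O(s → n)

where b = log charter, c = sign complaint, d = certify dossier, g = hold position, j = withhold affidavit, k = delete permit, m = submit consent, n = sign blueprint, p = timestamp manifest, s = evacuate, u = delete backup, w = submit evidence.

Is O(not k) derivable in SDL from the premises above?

Premise 2 is O(not k → b); even if O(b) held, inferring O(not k) would be affirming the consequent — invalid.
No other premise forces O(not k). An ideal world satisfying every premise can still have not k false, so O(not k) is not derivable.

No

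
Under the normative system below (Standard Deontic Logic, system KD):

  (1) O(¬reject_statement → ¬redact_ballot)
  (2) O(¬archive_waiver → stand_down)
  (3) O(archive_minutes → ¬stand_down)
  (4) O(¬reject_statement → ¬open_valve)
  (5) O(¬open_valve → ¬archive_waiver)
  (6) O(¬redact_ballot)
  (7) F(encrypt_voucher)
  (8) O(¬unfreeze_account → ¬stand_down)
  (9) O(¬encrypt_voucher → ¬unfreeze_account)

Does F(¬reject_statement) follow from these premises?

Yes

F(encrypt_voucher) at premise 7 means O(¬encrypt_voucher).
From O(¬encrypt_voucher) and premise 9, O(¬encrypt_voucher → ¬unfreeze_account), we obtain O(¬unfreeze_account).
With premise 8, O(¬unfreeze_account → ¬stand_down), the K-axiom yields O(¬stand_down).
Premise 2, O(¬archive_waiver → stand_down), contraposes to O(¬stand_down → archive_waiver); with O(¬stand_down) we get O(archive_waiver).
Premise 5, O(¬open_valve → ¬archive_waiver), contraposes to O(archive_waiver → open_valve); with O(archive_waiver) we get O(open_valve).
Premise 4, O(¬reject_statement → ¬open_valve), contraposes to O(open_valve → reject_statement); with O(open_valve) we get O(reject_statement).
Premises 1, 3, 6 do not contribute to this derivation.
So O(reject_statement) holds, i.e. F(¬reject_statement). The claim follows.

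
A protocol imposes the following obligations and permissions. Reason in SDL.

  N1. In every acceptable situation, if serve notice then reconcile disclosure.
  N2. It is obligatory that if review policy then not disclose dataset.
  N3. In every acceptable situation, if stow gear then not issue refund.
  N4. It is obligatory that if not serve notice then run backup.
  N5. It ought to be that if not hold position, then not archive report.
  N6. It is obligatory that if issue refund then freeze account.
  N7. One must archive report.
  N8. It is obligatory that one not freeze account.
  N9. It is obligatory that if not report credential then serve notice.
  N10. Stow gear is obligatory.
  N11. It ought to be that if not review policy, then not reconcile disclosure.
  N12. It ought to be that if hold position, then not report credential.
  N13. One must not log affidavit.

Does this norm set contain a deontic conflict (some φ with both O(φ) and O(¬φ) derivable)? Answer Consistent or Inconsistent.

Consistent

Premise 6 is O(issue_refund → freeze_account), but O(issue_refund) is not derivable from the premises, so it does not yield O(freeze_account).
So O(freeze_account) is not derivable, and the apparent clash with O(¬freeze_account) does not arise.
A world satisfying every obligation exists (e.g. archive_report=true, disclose_dataset=false, freeze_account=false, hold_position=true, issue_refund=false, log_affidavit=false, reconcile_disclosure=true, report_credential=false, review_policy=true, run_backup=false, serve_notice=true, stow_gear=true); no atom is both obligatory and forbidden, so the set is consistent.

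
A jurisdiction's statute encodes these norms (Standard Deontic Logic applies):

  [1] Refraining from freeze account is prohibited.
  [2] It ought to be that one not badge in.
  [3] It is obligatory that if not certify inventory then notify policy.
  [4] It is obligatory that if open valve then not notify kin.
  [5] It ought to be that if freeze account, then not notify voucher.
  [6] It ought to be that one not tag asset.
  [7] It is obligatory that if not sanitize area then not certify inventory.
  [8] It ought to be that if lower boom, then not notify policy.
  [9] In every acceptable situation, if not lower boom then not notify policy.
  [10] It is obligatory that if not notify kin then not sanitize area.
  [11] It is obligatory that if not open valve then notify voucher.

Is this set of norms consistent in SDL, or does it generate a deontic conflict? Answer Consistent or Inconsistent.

Premises 8 and 9 are O(lower_boom → ¬notify_policy) and O(¬lower_boom → ¬notify_policy); every ideal world satisfies lower_boom or ¬lower_boom, so in either case ¬notify_policy holds — hence O(¬notify_policy).
The contrapositive of premise 3 (O(¬certify_inventory → notify_policy)) is O(¬notify_policy → certify_inventory), and O(¬notify_policy) is already established, so O(certify_inventory).
Premise 7, O(¬sanitize_area → ¬certify_inventory), contraposes to O(certify_inventory → sanitize_area); with O(certify_inventory) we get O(sanitize_area).
Premise 10 is O(¬notify_kin → ¬sanitize_area); contrapositively O(sanitize_area → notify_kin). Since O(sanitize_area) holds, K gives O(notify_kin).
The contrapositive of premise 4 (O(open_valve → ¬notify_kin)) is O(notify_kin → ¬open_valve), and O(notify_kin) is already established, so O(¬open_valve).
From O(¬open_valve) and premise 11, O(¬open_valve → notify_voucher), we obtain O(notify_voucher).
Premise 5 is O(freeze_account → ¬notify_voucher); contrapositively O(notify_voucher → ¬freeze_account). Since O(notify_voucher) holds, K gives O(¬freeze_account).
However, F(¬freeze_account) at premise 1 amounts to O(freeze_account).
We now have both O(¬freeze_account) and O(freeze_account) — freeze_account is simultaneously obligatory and forbidden, violating the D-axiom.

Inconsistent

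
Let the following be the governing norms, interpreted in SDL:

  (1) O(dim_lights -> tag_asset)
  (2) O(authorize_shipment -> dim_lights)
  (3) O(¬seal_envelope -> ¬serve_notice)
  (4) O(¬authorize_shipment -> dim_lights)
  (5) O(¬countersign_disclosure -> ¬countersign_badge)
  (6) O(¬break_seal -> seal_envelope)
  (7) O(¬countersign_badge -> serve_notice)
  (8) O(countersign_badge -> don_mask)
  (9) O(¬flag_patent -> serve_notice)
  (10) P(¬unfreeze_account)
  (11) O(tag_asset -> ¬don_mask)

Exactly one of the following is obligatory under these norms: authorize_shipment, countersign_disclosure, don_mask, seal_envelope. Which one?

Premises 4 and 2 cover both cases: O(¬authorize_shipment -> dim_lights) and O(authorize_shipment -> dim_lights). Since ¬authorize_shipment ∨ authorize_shipment is a tautology, O(dim_lights) follows.
Premise 1 is O(dim_lights -> tag_asset); since O(dim_lights), deontic closure gives O(tag_asset).
Applying K to premise 11 (O(tag_asset -> ¬don_mask)) and O(tag_asset) yields O(¬don_mask).
Premise 8, O(countersign_badge -> don_mask), contraposes to O(¬don_mask -> ¬countersign_badge); with O(¬don_mask) we get O(¬countersign_badge).
Premise 7 is O(¬countersign_badge -> serve_notice); since O(¬countersign_badge), deontic closure gives O(serve_notice).
Premise 3 is O(¬seal_envelope -> ¬serve_notice); contrapositively O(serve_notice -> seal_envelope). Since O(serve_notice) holds, K gives O(seal_envelope).
So O(seal_envelope) holds — seal_envelope is obligatory. None of the other listed options is made obligatory by any chain of premises.

seal_envelope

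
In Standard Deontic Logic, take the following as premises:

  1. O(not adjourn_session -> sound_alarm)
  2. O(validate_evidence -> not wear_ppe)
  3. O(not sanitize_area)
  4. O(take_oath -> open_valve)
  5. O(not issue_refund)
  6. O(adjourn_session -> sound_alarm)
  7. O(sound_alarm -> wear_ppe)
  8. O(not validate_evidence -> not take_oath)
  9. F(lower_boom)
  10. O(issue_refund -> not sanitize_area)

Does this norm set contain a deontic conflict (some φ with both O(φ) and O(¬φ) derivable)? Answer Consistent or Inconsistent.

Consistent

Premise 10 is O(issue_refund -> not sanitize_area); even if O(not sanitize_area) held, inferring O(issue_refund) would be affirming the consequent — invalid.
So O(issue_refund) is not derivable, and the apparent clash with O(not issue_refund) does not arise.
A world satisfying every obligation exists (e.g. adjourn_session=false, issue_refund=false, lower_boom=false, open_valve=false, sanitize_area=false, sound_alarm=true, take_oath=false, validate_evidence=false, wear_ppe=true); no atom is both obligatory and forbidden, so the set is consistent.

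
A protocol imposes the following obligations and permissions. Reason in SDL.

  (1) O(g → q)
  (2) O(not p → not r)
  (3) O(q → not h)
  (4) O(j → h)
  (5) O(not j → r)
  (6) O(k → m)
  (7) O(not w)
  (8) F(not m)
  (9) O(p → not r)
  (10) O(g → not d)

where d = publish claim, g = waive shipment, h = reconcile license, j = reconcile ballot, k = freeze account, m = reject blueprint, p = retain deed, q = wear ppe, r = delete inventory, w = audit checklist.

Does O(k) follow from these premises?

Premise 6 is O(k → m); even if O(m) held, inferring O(k) would be affirming the consequent — invalid.
No other premise forces O(k). An ideal world satisfying every premise can still have k false, so O(k) is not derivable.

No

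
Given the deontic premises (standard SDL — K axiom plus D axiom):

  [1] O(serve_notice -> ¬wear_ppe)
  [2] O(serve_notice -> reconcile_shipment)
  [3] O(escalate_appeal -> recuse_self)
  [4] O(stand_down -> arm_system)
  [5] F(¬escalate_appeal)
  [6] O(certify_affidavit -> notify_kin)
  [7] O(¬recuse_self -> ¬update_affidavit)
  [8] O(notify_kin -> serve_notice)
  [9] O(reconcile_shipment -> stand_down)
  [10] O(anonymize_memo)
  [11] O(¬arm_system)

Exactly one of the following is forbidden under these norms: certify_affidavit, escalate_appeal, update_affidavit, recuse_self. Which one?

Premise 11 states O(¬arm_system) outright.
Premise 4, O(stand_down -> arm_system), contraposes to O(¬arm_system -> ¬stand_down); with O(¬arm_system) we get O(¬stand_down).
Premise 9, O(reconcile_shipment -> stand_down), contraposes to O(¬stand_down -> ¬reconcile_shipment); with O(¬stand_down) we get O(¬reconcile_shipment).
The contrapositive of premise 2 (O(serve_notice -> reconcile_shipment)) is O(¬reconcile_shipment -> ¬serve_notice), and O(¬reconcile_shipment) is already established, so O(¬serve_notice).
Premise 8, O(notify_kin -> serve_notice), contraposes to O(¬serve_notice -> ¬notify_kin); with O(¬serve_notice) we get O(¬notify_kin).
The contrapositive of premise 6 (O(certify_affidavit -> notify_kin)) is O(¬notify_kin -> ¬certify_affidavit), and O(¬notify_kin) is already established, so O(¬certify_affidavit).
So O(¬certify_affidavit) holds, i.e. certify_affidavit is forbidden. None of the other listed options is forbidden under the premises.

certify_affidavit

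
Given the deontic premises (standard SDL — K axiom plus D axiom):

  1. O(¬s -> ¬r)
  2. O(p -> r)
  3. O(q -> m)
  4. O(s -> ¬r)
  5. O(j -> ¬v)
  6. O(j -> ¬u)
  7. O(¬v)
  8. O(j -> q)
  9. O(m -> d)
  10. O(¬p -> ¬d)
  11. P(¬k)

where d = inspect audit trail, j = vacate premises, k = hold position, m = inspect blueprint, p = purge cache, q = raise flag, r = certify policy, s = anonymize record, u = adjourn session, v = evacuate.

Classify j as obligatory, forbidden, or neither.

Forbidden

Premises 4 and 1 cover both cases: O(s -> ¬r) and O(¬s -> ¬r). Since s ∨ ¬s is a tautology, O(¬r) follows.
Premise 2 is O(p -> r); contrapositively O(¬r -> ¬p). Since O(¬r) holds, K gives O(¬p).
Premise 10 is O(¬p -> ¬d); since O(¬p), deontic closure gives O(¬d).
The contrapositive of premise 9 (O(m -> d)) is O(¬d -> ¬m), and O(¬d) is already established, so O(¬m).
The contrapositive of premise 3 (O(q -> m)) is O(¬m -> ¬q), and O(¬m) is already established, so O(¬q).
Premise 8 is O(j -> q); contrapositively O(¬q -> ¬j). Since O(¬q) holds, K gives O(¬j).
Premises 5, 6, 7, 11 do not contribute to this derivation.
Thus O(¬j), which is F(j): j is forbidden.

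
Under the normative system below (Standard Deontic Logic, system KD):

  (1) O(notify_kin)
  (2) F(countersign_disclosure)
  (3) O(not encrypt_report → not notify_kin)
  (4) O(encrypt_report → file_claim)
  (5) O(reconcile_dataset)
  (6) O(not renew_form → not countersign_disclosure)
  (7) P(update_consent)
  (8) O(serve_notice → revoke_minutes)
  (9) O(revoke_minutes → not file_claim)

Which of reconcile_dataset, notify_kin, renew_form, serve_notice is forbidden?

Premise 1 gives O(notify_kin).
Premise 3, O(not encrypt_report → not notify_kin), contraposes to O(notify_kin → encrypt_report); with O(notify_kin) we get O(encrypt_report).
Premise 4 is O(encrypt_report → file_claim); since O(encrypt_report), deontic closure gives O(file_claim).
Premise 9, O(revoke_minutes → not file_claim), contraposes to O(file_claim → not revoke_minutes); with O(file_claim) we get O(not revoke_minutes).
Premise 8, O(serve_notice → revoke_minutes), contraposes to O(not revoke_minutes → not serve_notice); with O(not revoke_minutes) we get O(not serve_notice).
So O(not serve_notice) holds, i.e. serve_notice is forbidden. None of the other listed options is forbidden under the premises.

serve_notice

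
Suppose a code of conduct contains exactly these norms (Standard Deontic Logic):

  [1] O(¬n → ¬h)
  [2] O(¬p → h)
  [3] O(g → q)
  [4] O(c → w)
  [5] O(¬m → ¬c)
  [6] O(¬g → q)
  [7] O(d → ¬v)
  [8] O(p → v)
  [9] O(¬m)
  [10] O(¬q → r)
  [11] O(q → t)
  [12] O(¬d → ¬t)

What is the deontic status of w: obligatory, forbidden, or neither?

Premise 4 is O(c → w), but O(c) is not derivable from the premises, so it does not yield O(w).
No premise or chain of K-axiom applications forces O(w), and none forces O(¬w). So w is neither obligatory nor forbidden under these norms.

Neither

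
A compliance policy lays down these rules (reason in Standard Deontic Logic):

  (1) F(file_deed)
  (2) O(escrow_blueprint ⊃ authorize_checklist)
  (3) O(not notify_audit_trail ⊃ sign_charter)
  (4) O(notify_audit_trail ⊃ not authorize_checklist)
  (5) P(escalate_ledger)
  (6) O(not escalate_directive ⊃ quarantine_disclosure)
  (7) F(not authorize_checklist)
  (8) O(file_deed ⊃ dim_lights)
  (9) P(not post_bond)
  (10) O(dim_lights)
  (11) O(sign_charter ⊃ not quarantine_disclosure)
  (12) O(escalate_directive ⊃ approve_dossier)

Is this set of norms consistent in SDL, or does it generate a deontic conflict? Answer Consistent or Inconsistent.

Premise 8 is O(file_deed ⊃ dim_lights); even if O(dim_lights) held, inferring O(file_deed) would be affirming the consequent — invalid.
So O(file_deed) is not derivable, and the apparent clash with O(not file_deed) does not arise.
A world satisfying every obligation exists (e.g. approve_dossier=true, authorize_checklist=true, dim_lights=true, escalate_directive=true, escalate_ledger=false, escrow_blueprint=false, file_deed=false, notify_audit_trail=false, post_bond=false, quarantine_disclosure=false, sign_charter=true); no atom is both obligatory and forbidden, so the set is consistent.

Consistent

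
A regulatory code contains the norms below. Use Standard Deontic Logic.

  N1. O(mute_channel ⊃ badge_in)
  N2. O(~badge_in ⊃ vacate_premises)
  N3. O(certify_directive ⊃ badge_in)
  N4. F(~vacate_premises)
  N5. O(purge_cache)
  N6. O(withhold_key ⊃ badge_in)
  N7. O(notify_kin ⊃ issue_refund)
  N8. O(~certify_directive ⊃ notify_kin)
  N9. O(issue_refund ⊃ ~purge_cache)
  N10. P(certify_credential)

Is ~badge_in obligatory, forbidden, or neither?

Forbidden

Premise 5 gives O(purge_cache).
Premise 9 is O(issue_refund ⊃ ~purge_cache); contrapositively O(purge_cache ⊃ ~issue_refund). Since O(purge_cache) holds, K gives O(~issue_refund).
The contrapositive of premise 7 (O(notify_kin ⊃ issue_refund)) is O(~issue_refund ⊃ ~notify_kin), and O(~issue_refund) is already established, so O(~notify_kin).
Premise 8, O(~certify_directive ⊃ notify_kin), contraposes to O(~notify_kin ⊃ certify_directive); with O(~notify_kin) we get O(certify_directive).
With premise 3, O(certify_directive ⊃ badge_in), the K-axiom yields O(badge_in).
Premises 1, 2, 4, 6, 10 do not contribute to this derivation.
Thus O(badge_in), which is F(~badge_in): ~badge_in is forbidden.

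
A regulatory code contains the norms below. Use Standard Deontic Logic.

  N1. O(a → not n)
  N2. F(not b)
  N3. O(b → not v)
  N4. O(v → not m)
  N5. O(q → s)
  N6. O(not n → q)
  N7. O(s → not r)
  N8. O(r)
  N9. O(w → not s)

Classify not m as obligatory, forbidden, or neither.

Premise 4 is O(v → not m), but O(v) is not derivable from the premises, so it does not yield O(not m).
No premise or chain of K-axiom applications forces O(not m), and none forces O(m). So not m is neither obligatory nor forbidden under these norms.

Neither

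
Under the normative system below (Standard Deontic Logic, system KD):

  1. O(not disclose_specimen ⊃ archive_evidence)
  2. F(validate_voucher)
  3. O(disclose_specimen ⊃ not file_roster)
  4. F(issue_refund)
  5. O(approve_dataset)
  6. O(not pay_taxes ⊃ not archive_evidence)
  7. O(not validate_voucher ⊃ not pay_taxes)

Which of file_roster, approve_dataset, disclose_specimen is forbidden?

file_roster

Premise 2, F(validate_voucher), is equivalent to O(not validate_voucher).
Applying K to premise 7 (O(not validate_voucher ⊃ not pay_taxes)) and O(not validate_voucher) yields O(not pay_taxes).
From O(not pay_taxes) and premise 6, O(not pay_taxes ⊃ not archive_evidence), we obtain O(not archive_evidence).
Premise 1 is O(not disclose_specimen ⊃ archive_evidence); contrapositively O(not archive_evidence ⊃ disclose_specimen). Since O(not archive_evidence) holds, K gives O(disclose_specimen).
From O(disclose_specimen) and premise 3, O(disclose_specimen ⊃ not file_roster), we obtain O(not file_roster).
So O(not file_roster) holds, i.e. file_roster is forbidden. None of the other listed options is forbidden under the premises.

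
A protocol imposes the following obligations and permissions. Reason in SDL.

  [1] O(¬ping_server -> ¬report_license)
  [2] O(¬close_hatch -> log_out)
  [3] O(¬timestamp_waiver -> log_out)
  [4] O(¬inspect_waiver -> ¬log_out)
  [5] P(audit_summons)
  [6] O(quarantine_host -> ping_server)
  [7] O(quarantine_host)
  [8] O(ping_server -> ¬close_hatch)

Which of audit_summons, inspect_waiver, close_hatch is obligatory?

Premise 7 states O(quarantine_host) outright.
Applying K to premise 6 (O(quarantine_host -> ping_server)) and O(quarantine_host) yields O(ping_server).
Applying K to premise 8 (O(ping_server -> ¬close_hatch)) and O(ping_server) yields O(¬close_hatch).
From O(¬close_hatch) and premise 2, O(¬close_hatch -> log_out), we obtain O(log_out).
Premise 4 is O(¬inspect_waiver -> ¬log_out); contrapositively O(log_out -> inspect_waiver). Since O(log_out) holds, K gives O(inspect_waiver).
So O(inspect_waiver) holds — inspect_waiver is obligatory. None of the other listed options is made obligatory by any chain of premises.

inspect_waiver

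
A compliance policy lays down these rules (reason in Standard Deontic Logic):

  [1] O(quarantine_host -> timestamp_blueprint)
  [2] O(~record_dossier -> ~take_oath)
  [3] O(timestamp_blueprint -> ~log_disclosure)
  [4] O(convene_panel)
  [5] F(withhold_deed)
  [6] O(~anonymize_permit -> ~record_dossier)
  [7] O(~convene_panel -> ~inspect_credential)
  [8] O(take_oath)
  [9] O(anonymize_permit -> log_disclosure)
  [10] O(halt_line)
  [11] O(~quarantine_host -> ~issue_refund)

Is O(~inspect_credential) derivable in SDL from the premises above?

Premise 7 is O(~convene_panel -> ~inspect_credential), but O(~convene_panel) is not derivable from the premises, so it does not yield O(~inspect_credential).
No other premise forces O(~inspect_credential). An ideal world satisfying every premise can still have ~inspect_credential false, so O(~inspect_credential) is not derivable.

No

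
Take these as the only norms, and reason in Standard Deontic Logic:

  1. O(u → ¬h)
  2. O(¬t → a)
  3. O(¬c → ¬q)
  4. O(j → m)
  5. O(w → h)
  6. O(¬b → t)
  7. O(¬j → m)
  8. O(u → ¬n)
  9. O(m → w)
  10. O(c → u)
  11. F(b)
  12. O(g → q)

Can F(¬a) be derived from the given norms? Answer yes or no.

No

Premise 2 is O(¬t → a), but O(¬t) is not derivable from the premises, so it does not yield O(a).
No other premise forces O(a). An ideal world satisfying every premise can still have ¬a true, so F(¬a) is not derivable.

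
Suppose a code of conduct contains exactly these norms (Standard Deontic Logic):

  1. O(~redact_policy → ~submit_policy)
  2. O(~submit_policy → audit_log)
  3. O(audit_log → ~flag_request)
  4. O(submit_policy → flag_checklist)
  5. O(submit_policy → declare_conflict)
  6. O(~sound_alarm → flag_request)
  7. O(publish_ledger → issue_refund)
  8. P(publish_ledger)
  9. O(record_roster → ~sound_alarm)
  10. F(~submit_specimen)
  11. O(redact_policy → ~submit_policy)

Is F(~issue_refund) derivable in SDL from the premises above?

Premise 7 is O(publish_ledger → issue_refund), but O(publish_ledger) is not derivable from the premises (the permission P(publish_ledger) asserts only ~O(~publish_ledger), not O(publish_ledger)), so it does not yield O(issue_refund).
No other premise forces O(issue_refund). An ideal world satisfying every premise can still have ~issue_refund true, so F(~issue_refund) is not derivable.

No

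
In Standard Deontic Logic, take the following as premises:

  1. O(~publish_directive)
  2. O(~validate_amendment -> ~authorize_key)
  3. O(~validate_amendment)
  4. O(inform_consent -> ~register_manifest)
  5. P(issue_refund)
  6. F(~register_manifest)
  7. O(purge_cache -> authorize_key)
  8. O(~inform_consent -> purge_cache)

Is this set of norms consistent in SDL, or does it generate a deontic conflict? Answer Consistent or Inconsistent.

Inconsistent

From premise 3 we have O(~validate_amendment).
From O(~validate_amendment) and premise 2, O(~validate_amendment -> ~authorize_key), we obtain O(~authorize_key).
The contrapositive of premise 7 (O(purge_cache -> authorize_key)) is O(~authorize_key -> ~purge_cache), and O(~authorize_key) is already established, so O(~purge_cache).
Premise 8, O(~inform_consent -> purge_cache), contraposes to O(~purge_cache -> inform_consent); with O(~purge_cache) we get O(inform_consent).
Applying K to premise 4 (O(inform_consent -> ~register_manifest)) and O(inform_consent) yields O(~register_manifest).
However, F(~register_manifest) at premise 6 amounts to O(register_manifest).
We now have both O(~register_manifest) and O(register_manifest) — register_manifest is simultaneously obligatory and forbidden, violating the D-axiom.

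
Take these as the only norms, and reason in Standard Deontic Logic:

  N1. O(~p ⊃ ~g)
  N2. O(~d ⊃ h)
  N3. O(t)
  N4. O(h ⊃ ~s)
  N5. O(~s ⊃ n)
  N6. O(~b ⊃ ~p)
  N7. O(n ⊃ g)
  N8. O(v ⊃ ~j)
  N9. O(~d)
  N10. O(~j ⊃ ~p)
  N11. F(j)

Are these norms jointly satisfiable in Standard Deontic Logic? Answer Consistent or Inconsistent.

Premise 11, F(j), is equivalent to O(~j).
From O(~j) and premise 10, O(~j ⊃ ~p), we obtain O(~p).
Applying K to premise 1 (O(~p ⊃ ~g)) and O(~p) yields O(~g).
The contrapositive of premise 7 (O(n ⊃ g)) is O(~g ⊃ ~n), and O(~g) is already established, so O(~n).
The contrapositive of premise 5 (O(~s ⊃ n)) is O(~n ⊃ s), and O(~n) is already established, so O(s).
Premise 4 is O(h ⊃ ~s); contrapositively O(s ⊃ ~h). Since O(s) holds, K gives O(~h).
Premise 2, O(~d ⊃ h), contraposes to O(~h ⊃ d); with O(~h) we get O(d).
But premise 9 directly asserts O(~d).
We now have both O(d) and O(~d) — d is simultaneously obligatory and forbidden, violating the D-axiom.

Inconsistent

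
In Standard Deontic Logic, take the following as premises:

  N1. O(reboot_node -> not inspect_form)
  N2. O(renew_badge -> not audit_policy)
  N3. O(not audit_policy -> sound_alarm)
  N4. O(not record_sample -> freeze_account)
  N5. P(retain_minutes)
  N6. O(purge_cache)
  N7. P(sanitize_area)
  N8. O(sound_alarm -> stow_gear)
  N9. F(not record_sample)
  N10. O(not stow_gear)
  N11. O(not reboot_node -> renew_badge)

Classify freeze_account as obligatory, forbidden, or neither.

Neither

Premise 4 is O(not record_sample -> freeze_account), but O(not record_sample) is not derivable from the premises, so it does not yield O(freeze_account).
No premise or chain of K-axiom applications forces O(freeze_account), and none forces O(not freeze_account). So freeze_account is neither obligatory nor forbidden under these norms.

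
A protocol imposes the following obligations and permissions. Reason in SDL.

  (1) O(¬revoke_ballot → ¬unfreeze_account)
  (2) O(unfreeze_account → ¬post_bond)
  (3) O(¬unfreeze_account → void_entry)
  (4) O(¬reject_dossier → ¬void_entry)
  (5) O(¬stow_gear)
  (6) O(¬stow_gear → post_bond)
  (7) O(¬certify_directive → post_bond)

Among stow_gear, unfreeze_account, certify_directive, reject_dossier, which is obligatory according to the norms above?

reject_dossier

Premise 5 gives O(¬stow_gear).
Premise 6 is O(¬stow_gear → post_bond); since O(¬stow_gear), deontic closure gives O(post_bond).
Premise 2, O(unfreeze_account → ¬post_bond), contraposes to O(post_bond → ¬unfreeze_account); with O(post_bond) we get O(¬unfreeze_account).
From O(¬unfreeze_account) and premise 3, O(¬unfreeze_account → void_entry), we obtain O(void_entry).
The contrapositive of premise 4 (O(¬reject_dossier → ¬void_entry)) is O(void_entry → reject_dossier), and O(void_entry) is already established, so O(reject_dossier).
So O(reject_dossier) holds — reject_dossier is obligatory. None of the other listed options is made obligatory by any chain of premises.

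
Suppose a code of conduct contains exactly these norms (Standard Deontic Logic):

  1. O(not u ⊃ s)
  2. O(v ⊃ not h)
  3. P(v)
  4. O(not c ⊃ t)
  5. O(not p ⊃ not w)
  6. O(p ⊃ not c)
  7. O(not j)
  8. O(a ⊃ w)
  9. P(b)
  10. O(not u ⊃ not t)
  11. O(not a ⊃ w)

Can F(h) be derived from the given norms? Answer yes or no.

No

Premise 2 is O(v ⊃ not h), but O(v) is not derivable from the premises (the permission P(v) asserts only not O(not v), not O(v)), so it does not yield O(not h).
No other premise forces O(not h). An ideal world satisfying every premise can still have h true, so F(h) is not derivable.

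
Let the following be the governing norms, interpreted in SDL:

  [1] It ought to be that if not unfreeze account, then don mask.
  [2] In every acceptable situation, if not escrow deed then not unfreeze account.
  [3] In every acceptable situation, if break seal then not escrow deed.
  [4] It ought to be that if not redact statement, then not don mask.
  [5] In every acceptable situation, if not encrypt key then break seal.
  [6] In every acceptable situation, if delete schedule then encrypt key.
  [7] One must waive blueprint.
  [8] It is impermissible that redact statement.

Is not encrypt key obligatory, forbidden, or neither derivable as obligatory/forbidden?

Forbidden

Premise 8 is F(redact_statement), i.e. O(¬redact_statement).
From O(¬redact_statement) and premise 4, O(¬redact_statement → ¬don_mask), we obtain O(¬don_mask).
The contrapositive of premise 1 (O(¬unfreeze_account → don_mask)) is O(¬don_mask → unfreeze_account), and O(¬don_mask) is already established, so O(unfreeze_account).
Premise 2 is O(¬escrow_deed → ¬unfreeze_account); contrapositively O(unfreeze_account → escrow_deed). Since O(unfreeze_account) holds, K gives O(escrow_deed).
The contrapositive of premise 3 (O(break_seal → ¬escrow_deed)) is O(escrow_deed → ¬break_seal), and O(escrow_deed) is already established, so O(¬break_seal).
Premise 5, O(¬encrypt_key → break_seal), contraposes to O(¬break_seal → encrypt_key); with O(¬break_seal) we get O(encrypt_key).
Premises 6, 7 do not contribute to this derivation.
Thus O(encrypt_key), which is F(¬encrypt_key): ¬encrypt_key is forbidden.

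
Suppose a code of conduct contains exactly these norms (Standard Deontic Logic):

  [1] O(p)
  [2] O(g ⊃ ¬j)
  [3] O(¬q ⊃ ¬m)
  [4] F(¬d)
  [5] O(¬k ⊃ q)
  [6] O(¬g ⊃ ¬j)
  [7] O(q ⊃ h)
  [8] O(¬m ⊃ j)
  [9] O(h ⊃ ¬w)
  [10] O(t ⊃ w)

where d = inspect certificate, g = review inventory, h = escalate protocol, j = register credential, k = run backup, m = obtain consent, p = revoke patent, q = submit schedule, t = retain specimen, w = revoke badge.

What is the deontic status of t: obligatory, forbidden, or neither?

Premises 2 and 6 cover both cases: O(g ⊃ ¬j) and O(¬g ⊃ ¬j). Since g ∨ ¬g is a tautology, O(¬j) follows.
Premise 8 is O(¬m ⊃ j); contrapositively O(¬j ⊃ m). Since O(¬j) holds, K gives O(m).
Premise 3, O(¬q ⊃ ¬m), contraposes to O(m ⊃ q); with O(m) we get O(q).
From O(q) and premise 7, O(q ⊃ h), we obtain O(h).
From O(h) and premise 9, O(h ⊃ ¬w), we obtain O(¬w).
The contrapositive of premise 10 (O(t ⊃ w)) is O(¬w ⊃ ¬t), and O(¬w) is already established, so O(¬t).
Premises 1, 4, 5 do not contribute to this derivation.
Thus O(¬t), which is F(t): t is forbidden.

Forbidden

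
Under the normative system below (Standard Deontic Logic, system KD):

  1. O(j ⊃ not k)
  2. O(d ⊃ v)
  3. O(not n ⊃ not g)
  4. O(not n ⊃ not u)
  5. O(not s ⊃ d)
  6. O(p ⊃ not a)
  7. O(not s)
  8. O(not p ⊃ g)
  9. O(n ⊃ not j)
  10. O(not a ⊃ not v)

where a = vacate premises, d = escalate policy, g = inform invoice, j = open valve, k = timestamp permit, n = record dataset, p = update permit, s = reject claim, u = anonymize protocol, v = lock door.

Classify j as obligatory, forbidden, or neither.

Forbidden

From premise 7 we have O(not s).
Applying K to premise 5 (O(not s ⊃ d)) and O(not s) yields O(d).
With premise 2, O(d ⊃ v), the K-axiom yields O(v).
The contrapositive of premise 10 (O(not a ⊃ not v)) is O(v ⊃ a), and O(v) is already established, so O(a).
Premise 6 is O(p ⊃ not a); contrapositively O(a ⊃ not p). Since O(a) holds, K gives O(not p).
With premise 8, O(not p ⊃ g), the K-axiom yields O(g).
Premise 3, O(not n ⊃ not g), contraposes to O(g ⊃ n); with O(g) we get O(n).
Premise 9 is O(n ⊃ not j); since O(n), deontic closure gives O(not j).
Premises 1, 4 do not contribute to this derivation.
Thus O(not j), which is F(j): j is forbidden.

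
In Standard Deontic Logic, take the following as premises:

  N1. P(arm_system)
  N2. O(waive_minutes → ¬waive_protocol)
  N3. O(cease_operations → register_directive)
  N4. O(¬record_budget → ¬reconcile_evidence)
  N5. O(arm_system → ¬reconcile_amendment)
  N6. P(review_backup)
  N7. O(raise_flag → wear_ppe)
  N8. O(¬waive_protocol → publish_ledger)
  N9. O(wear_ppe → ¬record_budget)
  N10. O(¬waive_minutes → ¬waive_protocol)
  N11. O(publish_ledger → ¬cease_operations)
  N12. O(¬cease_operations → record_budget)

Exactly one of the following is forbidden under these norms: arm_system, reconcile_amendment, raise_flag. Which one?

raise_flag

Premises 2 and 10 cover both cases: O(waive_minutes → ¬waive_protocol) and O(¬waive_minutes → ¬waive_protocol). Since waive_minutes ∨ ¬waive_minutes is a tautology, O(¬waive_protocol) follows.
From O(¬waive_protocol) and premise 8, O(¬waive_protocol → publish_ledger), we obtain O(publish_ledger).
Applying K to premise 11 (O(publish_ledger → ¬cease_operations)) and O(publish_ledger) yields O(¬cease_operations).
Applying K to premise 12 (O(¬cease_operations → record_budget)) and O(¬cease_operations) yields O(record_budget).
Premise 9 is O(wear_ppe → ¬record_budget); contrapositively O(record_budget → ¬wear_ppe). Since O(record_budget) holds, K gives O(¬wear_ppe).
Premise 7, O(raise_flag → wear_ppe), contraposes to O(¬wear_ppe → ¬raise_flag); with O(¬wear_ppe) we get O(¬raise_flag).
So O(¬raise_flag) holds, i.e. raise_flag is forbidden. None of the other listed options is forbidden under the premises.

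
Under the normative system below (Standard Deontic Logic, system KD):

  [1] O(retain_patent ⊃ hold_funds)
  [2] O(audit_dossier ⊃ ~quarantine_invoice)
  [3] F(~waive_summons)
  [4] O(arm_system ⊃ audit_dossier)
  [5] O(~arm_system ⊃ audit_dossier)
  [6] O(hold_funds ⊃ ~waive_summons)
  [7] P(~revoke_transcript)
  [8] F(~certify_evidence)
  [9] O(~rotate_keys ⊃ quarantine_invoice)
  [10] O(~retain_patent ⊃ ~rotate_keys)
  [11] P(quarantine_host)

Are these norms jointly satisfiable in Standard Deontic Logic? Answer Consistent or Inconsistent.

Premises 5 and 4 cover both cases: O(~arm_system ⊃ audit_dossier) and O(arm_system ⊃ audit_dossier). Since ~arm_system ∨ arm_system is a tautology, O(audit_dossier) follows.
With premise 2, O(audit_dossier ⊃ ~quarantine_invoice), the K-axiom yields O(~quarantine_invoice).
The contrapositive of premise 9 (O(~rotate_keys ⊃ quarantine_invoice)) is O(~quarantine_invoice ⊃ rotate_keys), and O(~quarantine_invoice) is already established, so O(rotate_keys).
Premise 10, O(~retain_patent ⊃ ~rotate_keys), contraposes to O(rotate_keys ⊃ retain_patent); with O(rotate_keys) we get O(retain_patent).
With premise 1, O(retain_patent ⊃ hold_funds), the K-axiom yields O(hold_funds).
Premise 6 is O(hold_funds ⊃ ~waive_summons); since O(hold_funds), deontic closure gives O(~waive_summons).
Yet premise 3 is F(~waive_summons), i.e. O(waive_summons).
We now have both O(~waive_summons) and O(waive_summons) — waive_summons is simultaneously obligatory and forbidden, violating the D-axiom.

Inconsistent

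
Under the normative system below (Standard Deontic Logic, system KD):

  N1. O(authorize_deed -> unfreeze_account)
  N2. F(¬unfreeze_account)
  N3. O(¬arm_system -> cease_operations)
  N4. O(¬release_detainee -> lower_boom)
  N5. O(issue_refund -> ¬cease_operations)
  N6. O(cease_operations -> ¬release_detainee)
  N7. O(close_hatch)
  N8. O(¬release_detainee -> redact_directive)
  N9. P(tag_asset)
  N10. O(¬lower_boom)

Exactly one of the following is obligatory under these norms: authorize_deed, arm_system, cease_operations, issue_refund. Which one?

Premise 10 gives O(¬lower_boom).
Premise 4 is O(¬release_detainee -> lower_boom); contrapositively O(¬lower_boom -> release_detainee). Since O(¬lower_boom) holds, K gives O(release_detainee).
Premise 6 is O(cease_operations -> ¬release_detainee); contrapositively O(release_detainee -> ¬cease_operations). Since O(release_detainee) holds, K gives O(¬cease_operations).
Premise 3, O(¬arm_system -> cease_operations), contraposes to O(¬cease_operations -> arm_system); with O(¬cease_operations) we get O(arm_system).
So O(arm_system) holds — arm_system is obligatory. None of the other listed options is made obligatory by any chain of premises.

arm_system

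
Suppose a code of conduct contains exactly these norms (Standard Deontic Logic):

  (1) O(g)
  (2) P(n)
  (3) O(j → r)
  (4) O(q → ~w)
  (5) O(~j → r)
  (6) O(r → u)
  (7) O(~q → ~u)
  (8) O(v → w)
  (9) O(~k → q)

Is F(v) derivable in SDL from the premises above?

Premises 5 and 3 cover both cases: O(~j → r) and O(j → r). Since ~j ∨ j is a tautology, O(r) follows.
With premise 6, O(r → u), the K-axiom yields O(u).
Premise 7 is O(~q → ~u); contrapositively O(u → q). Since O(u) holds, K gives O(q).
Applying K to premise 4 (O(q → ~w)) and O(q) yields O(~w).
Premise 8 is O(v → w); contrapositively O(~w → ~v). Since O(~w) holds, K gives O(~v).
Premises 1, 2, 9 do not contribute to this derivation.
So O(~v) holds, i.e. F(v). The claim follows.

Yes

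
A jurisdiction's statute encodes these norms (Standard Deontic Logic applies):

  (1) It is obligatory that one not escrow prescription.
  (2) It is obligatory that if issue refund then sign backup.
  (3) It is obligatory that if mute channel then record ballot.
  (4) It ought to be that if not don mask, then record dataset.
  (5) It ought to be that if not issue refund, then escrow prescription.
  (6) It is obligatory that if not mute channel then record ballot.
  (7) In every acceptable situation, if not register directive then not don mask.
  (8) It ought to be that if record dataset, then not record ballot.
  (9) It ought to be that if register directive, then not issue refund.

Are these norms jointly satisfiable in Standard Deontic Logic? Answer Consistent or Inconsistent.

Inconsistent

Premises 6 and 3 cover both cases: O(¬mute_channel → record_ballot) and O(mute_channel → record_ballot). Since ¬mute_channel ∨ mute_channel is a tautology, O(record_ballot) follows.
Premise 8, O(record_dataset → ¬record_ballot), contraposes to O(record_ballot → ¬record_dataset); with O(record_ballot) we get O(¬record_dataset).
Premise 4 is O(¬don_mask → record_dataset); contrapositively O(¬record_dataset → don_mask). Since O(¬record_dataset) holds, K gives O(don_mask).
Premise 7 is O(¬register_directive → ¬don_mask); contrapositively O(don_mask → register_directive). Since O(don_mask) holds, K gives O(register_directive).
From O(register_directive) and premise 9, O(register_directive → ¬issue_refund), we obtain O(¬issue_refund).
Applying K to premise 5 (O(¬issue_refund → escrow_prescription)) and O(¬issue_refund) yields O(escrow_prescription).
Yet premise 1 states O(¬escrow_prescription).
We now have both O(escrow_prescription) and O(¬escrow_prescription) — escrow_prescription is simultaneously obligatory and forbidden, violating the D-axiom.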